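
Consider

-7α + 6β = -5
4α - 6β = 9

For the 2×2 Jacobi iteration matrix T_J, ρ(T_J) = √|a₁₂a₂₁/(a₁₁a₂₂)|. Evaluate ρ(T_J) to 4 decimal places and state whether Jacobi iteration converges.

0.7559

a₁₂a₂₁/(a₁₁a₂₂) = (6)·(4) / ((-7)·(-6)) = 0.571429
ρ = √|0.571429| = √0.571429 = 0.7559
ρ < 1, so Jacobi converges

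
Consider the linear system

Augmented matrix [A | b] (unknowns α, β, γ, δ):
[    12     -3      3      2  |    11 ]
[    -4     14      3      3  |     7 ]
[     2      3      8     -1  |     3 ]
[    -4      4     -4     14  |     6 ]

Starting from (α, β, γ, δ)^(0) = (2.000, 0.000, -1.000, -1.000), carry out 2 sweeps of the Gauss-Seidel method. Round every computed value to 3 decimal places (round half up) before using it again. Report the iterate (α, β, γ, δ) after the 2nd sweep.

Iteration 1:
  α = (11 - (-3)·0.000 - (3)·-1.000 - (2)·-1.000) / (12) = 1.333
  β = (7 - (-4)·1.333 - (3)·-1.000 - (3)·-1.000) / (14) = 1.309
  γ = (3 - (2)·1.333 - (3)·1.309 - (-1)·-1.000) / (8) = -0.574
  δ = (6 - (-4)·1.333 - (4)·1.309 - (-4)·-0.574) / (14) = 0.271
Iteration 2:
  α = (11 - (-3)·1.309 - (3)·-0.574 - (2)·0.271) / (12) = 1.342
  β = (7 - (-4)·1.342 - (3)·-0.574 - (3)·0.271) / (14) = 0.948
  γ = (3 - (2)·1.342 - (3)·0.948 - (-1)·0.271) / (8) = -0.282
  δ = (6 - (-4)·1.342 - (4)·0.948 - (-4)·-0.282) / (14) = 0.461

(1.342, 0.948, -0.282, 0.461)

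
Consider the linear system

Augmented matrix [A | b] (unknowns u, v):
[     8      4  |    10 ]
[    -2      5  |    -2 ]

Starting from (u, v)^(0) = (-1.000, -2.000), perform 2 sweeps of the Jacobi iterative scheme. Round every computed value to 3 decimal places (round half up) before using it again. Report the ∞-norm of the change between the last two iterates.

1.300

Iteration 1:
  u = (10 - (4)·-2.000) / (8) = 2.250
  v = (-2 - (-2)·-1.000) / (5) = -0.800
Iteration 2:
  u = (10 - (4)·-0.800) / (8) = 1.650
  v = (-2 - (-2)·2.250) / (5) = 0.500
Change: (-0.600, 1.300) → max |·| = 1.300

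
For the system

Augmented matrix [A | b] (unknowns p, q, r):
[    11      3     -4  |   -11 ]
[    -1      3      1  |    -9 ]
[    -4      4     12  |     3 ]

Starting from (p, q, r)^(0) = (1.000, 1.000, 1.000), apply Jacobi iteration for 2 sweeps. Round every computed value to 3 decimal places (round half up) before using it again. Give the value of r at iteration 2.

Iteration 1:
  p = (-11 - (3)·1.000 - (-4)·1.000) / (11) = -0.909
  q = (-9 - (-1)·1.000 - (1)·1.000) / (3) = -3.000
  r = (3 - (-4)·1.000 - (4)·1.000) / (12) = 0.250
Iteration 2:
  p = (-11 - (3)·-3.000 - (-4)·0.250) / (11) = -0.091
  q = (-9 - (-1)·-0.909 - (1)·0.250) / (3) = -3.386
  r = (3 - (-4)·-0.909 - (4)·-3.000) / (12) = 0.947

0.947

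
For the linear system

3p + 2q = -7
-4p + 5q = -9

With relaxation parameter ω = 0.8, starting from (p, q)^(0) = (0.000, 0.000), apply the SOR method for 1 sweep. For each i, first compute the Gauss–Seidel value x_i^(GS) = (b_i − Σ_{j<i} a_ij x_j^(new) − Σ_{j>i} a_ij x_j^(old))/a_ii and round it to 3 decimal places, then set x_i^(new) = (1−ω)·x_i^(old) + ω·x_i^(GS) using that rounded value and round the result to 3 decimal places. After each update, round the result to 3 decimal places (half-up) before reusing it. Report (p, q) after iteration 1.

Iteration 1:
  p: GS value = (-7 - (2)·0.000) / (3) = -2.333;  p ← (1−ω)·0.000 + ω·-2.333 = -1.866
  q: GS value = (-9 - (-4)·-1.866) / (5) = -3.293;  q ← (1−ω)·0.000 + ω·-3.293 = -2.634

(-1.866, -2.634)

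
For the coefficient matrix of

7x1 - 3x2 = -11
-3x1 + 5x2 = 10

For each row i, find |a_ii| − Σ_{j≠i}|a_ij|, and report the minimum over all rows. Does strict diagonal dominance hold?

2

row 1: |7| − (3) = 4
row 2: |5| − (3) = 2
minimum over rows = 2 → strictly diagonally dominant (convergence guaranteed)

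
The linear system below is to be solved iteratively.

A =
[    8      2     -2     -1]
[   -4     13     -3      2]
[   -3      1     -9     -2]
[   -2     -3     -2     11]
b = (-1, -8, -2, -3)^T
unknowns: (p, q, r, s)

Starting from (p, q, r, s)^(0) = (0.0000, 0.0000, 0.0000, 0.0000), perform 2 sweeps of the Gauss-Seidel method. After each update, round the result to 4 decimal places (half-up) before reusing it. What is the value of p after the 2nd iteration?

Iteration 1:
  p = (-1 - (2)·0.0000 - (-2)·0.0000 - (-1)·0.0000) / (8) = -0.1250
  q = (-8 - (-4)·-0.1250 - (-3)·0.0000 - (2)·0.0000) / (13) = -0.6538
  r = (-2 - (-3)·-0.1250 - (1)·-0.6538 - (-2)·0.0000) / (-9) = 0.1912
  s = (-3 - (-2)·-0.1250 - (-3)·-0.6538 - (-2)·0.1912) / (11) = -0.4390
Iteration 2:
  p = (-1 - (2)·-0.6538 - (-2)·0.1912 - (-1)·-0.4390) / (8) = 0.0314
  q = (-8 - (-4)·0.0314 - (-3)·0.1912 - (2)·-0.4390) / (13) = -0.4941
  r = (-2 - (-3)·0.0314 - (1)·-0.4941 - (-2)·-0.4390) / (-9) = 0.2544
  s = (-3 - (-2)·0.0314 - (-3)·-0.4941 - (-2)·0.2544) / (11) = -0.3555

0.0314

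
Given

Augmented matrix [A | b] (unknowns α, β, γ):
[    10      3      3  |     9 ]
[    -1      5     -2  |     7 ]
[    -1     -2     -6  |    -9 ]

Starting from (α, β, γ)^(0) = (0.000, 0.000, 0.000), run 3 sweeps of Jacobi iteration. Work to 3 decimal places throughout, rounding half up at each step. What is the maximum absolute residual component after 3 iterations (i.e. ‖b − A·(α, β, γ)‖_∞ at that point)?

1.609

Iteration 1:
  α = (9 - (3)·0.000 - (3)·0.000) / (10) = 0.900
  β = (7 - (-1)·0.000 - (-2)·0.000) / (5) = 1.400
  γ = (-9 - (-1)·0.000 - (-2)·0.000) / (-6) = 1.500
Iteration 2:
  α = (9 - (3)·1.400 - (3)·1.500) / (10) = 0.030
  β = (7 - (-1)·0.900 - (-2)·1.500) / (5) = 2.180
  γ = (-9 - (-1)·0.900 - (-2)·1.400) / (-6) = 0.883
Iteration 3:
  α = (9 - (3)·2.180 - (3)·0.883) / (10) = -0.019
  β = (7 - (-1)·0.030 - (-2)·0.883) / (5) = 1.759
  γ = (-9 - (-1)·0.030 - (-2)·2.180) / (-6) = 0.768
Residual b − A·x = (1.609, -0.278, -0.893); ∞-norm = 1.609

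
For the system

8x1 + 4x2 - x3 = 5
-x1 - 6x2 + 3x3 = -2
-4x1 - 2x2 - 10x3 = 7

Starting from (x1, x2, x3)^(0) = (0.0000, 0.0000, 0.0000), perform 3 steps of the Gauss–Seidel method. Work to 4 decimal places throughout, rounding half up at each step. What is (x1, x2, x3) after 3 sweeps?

(0.6384, -0.1774, -0.9199)

Iteration 1:
  x1 = (5 - (4)·0.0000 - (-1)·0.0000) / (8) = 0.6250
  x2 = (-2 - (-1)·0.6250 - (3)·0.0000) / (-6) = 0.2292
  x3 = (7 - (-4)·0.6250 - (-2)·0.2292) / (-10) = -0.9958
Iteration 2:
  x1 = (5 - (4)·0.2292 - (-1)·-0.9958) / (8) = 0.3859
  x2 = (-2 - (-1)·0.3859 - (3)·-0.9958) / (-6) = -0.2289
  x3 = (7 - (-4)·0.3859 - (-2)·-0.2289) / (-10) = -0.8086
Iteration 3:
  x1 = (5 - (4)·-0.2289 - (-1)·-0.8086) / (8) = 0.6384
  x2 = (-2 - (-1)·0.6384 - (3)·-0.8086) / (-6) = -0.1774
  x3 = (7 - (-4)·0.6384 - (-2)·-0.1774) / (-10) = -0.9199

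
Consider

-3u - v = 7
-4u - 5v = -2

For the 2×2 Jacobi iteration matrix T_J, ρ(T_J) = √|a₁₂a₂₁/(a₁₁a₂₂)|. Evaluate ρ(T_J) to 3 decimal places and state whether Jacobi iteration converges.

a₁₂a₂₁/(a₁₁a₂₂) = (-1)·(-4) / ((-3)·(-5)) = 0.266667
ρ = √|0.266667| = √0.266667 = 0.516
ρ < 1, so Jacobi converges

0.516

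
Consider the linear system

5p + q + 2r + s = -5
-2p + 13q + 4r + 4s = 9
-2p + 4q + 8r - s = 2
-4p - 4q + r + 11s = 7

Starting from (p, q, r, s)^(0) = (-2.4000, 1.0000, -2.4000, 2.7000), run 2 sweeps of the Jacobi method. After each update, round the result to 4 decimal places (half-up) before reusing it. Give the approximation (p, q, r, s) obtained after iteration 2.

Iteration 1:
  p = (-5 - (1)·1.0000 - (2)·-2.4000 - (1)·2.7000) / (5) = -0.7800
  q = (9 - (-2)·-2.4000 - (4)·-2.4000 - (4)·2.7000) / (13) = 0.2308
  r = (2 - (-2)·-2.4000 - (4)·1.0000 - (-1)·2.7000) / (8) = -0.5125
  s = (7 - (-4)·-2.4000 - (-4)·1.0000 - (1)·-2.4000) / (11) = 0.3455
Iteration 2:
  p = (-5 - (1)·0.2308 - (2)·-0.5125 - (1)·0.3455) / (5) = -0.9103
  q = (9 - (-2)·-0.7800 - (4)·-0.5125 - (4)·0.3455) / (13) = 0.6237
  r = (2 - (-2)·-0.7800 - (4)·0.2308 - (-1)·0.3455) / (8) = -0.0172
  s = (7 - (-4)·-0.7800 - (-4)·0.2308 - (1)·-0.5125) / (11) = 0.4832

(-0.9103, 0.6237, -0.0172, 0.4832)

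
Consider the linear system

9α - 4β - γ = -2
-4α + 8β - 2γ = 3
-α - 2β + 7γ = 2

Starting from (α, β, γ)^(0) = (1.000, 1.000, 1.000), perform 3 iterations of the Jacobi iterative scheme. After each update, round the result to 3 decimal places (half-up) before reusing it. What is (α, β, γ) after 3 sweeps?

(0.171, 0.717, 0.542)

Iteration 1:
  α = (-2 - (-4)·1.000 - (-1)·1.000) / (9) = 0.333
  β = (3 - (-4)·1.000 - (-2)·1.000) / (8) = 1.125
  γ = (2 - (-1)·1.000 - (-2)·1.000) / (7) = 0.714
Iteration 2:
  α = (-2 - (-4)·1.125 - (-1)·0.714) / (9) = 0.357
  β = (3 - (-4)·0.333 - (-2)·0.714) / (8) = 0.720
  γ = (2 - (-1)·0.333 - (-2)·1.125) / (7) = 0.655
Iteration 3:
  α = (-2 - (-4)·0.720 - (-1)·0.655) / (9) = 0.171
  β = (3 - (-4)·0.357 - (-2)·0.655) / (8) = 0.717
  γ = (2 - (-1)·0.357 - (-2)·0.720) / (7) = 0.542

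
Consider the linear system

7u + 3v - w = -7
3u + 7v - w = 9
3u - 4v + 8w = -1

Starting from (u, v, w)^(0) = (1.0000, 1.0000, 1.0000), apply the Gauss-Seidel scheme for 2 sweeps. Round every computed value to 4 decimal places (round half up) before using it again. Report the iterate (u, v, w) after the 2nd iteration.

Iteration 1:
  u = (-7 - (3)·1.0000 - (-1)·1.0000) / (7) = -1.2857
  v = (9 - (3)·-1.2857 - (-1)·1.0000) / (7) = 1.9796
  w = (-1 - (3)·-1.2857 - (-4)·1.9796) / (8) = 1.3469
Iteration 2:
  u = (-7 - (3)·1.9796 - (-1)·1.3469) / (7) = -1.6560
  v = (9 - (3)·-1.6560 - (-1)·1.3469) / (7) = 2.1878
  w = (-1 - (3)·-1.6560 - (-4)·2.1878) / (8) = 1.5899

(-1.6560, 2.1878, 1.5899)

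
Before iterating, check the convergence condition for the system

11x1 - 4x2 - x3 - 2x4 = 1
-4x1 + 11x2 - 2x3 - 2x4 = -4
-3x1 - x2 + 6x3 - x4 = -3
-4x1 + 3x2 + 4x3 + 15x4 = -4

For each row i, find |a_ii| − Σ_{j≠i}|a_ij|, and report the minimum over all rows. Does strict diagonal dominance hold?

row 1: |11| − (4+1+2) = 4
row 2: |11| − (4+2+2) = 3
row 3: |6| − (3+1+1) = 1
row 4: |15| − (4+3+4) = 4
minimum over rows = 1 → strictly diagonally dominant (convergence guaranteed)

1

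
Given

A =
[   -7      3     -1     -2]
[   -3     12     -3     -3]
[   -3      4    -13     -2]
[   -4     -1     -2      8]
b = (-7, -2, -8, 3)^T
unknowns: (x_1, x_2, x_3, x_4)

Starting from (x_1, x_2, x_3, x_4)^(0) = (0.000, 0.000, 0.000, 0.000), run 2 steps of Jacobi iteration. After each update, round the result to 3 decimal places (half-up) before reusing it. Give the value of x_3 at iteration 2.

Iteration 1:
  x_1 = (-7 - (3)·0.000 - (-1)·0.000 - (-2)·0.000) / (-7) = 1.000
  x_2 = (-2 - (-3)·0.000 - (-3)·0.000 - (-3)·0.000) / (12) = -0.167
  x_3 = (-8 - (-3)·0.000 - (4)·0.000 - (-2)·0.000) / (-13) = 0.615
  x_4 = (3 - (-4)·0.000 - (-1)·0.000 - (-2)·0.000) / (8) = 0.375
Iteration 2:
  x_1 = (-7 - (3)·-0.167 - (-1)·0.615 - (-2)·0.375) / (-7) = 0.733
  x_2 = (-2 - (-3)·1.000 - (-3)·0.615 - (-3)·0.375) / (12) = 0.331
  x_3 = (-8 - (-3)·1.000 - (4)·-0.167 - (-2)·0.375) / (-13) = 0.276
  x_4 = (3 - (-4)·1.000 - (-1)·-0.167 - (-2)·0.615) / (8) = 1.008

0.276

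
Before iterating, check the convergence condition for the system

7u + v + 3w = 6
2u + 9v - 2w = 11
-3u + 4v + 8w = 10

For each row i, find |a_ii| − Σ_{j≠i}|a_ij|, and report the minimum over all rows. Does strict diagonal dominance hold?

1

row 1: |7| − (1+3) = 3
row 2: |9| − (2+2) = 5
row 3: |8| − (3+4) = 1
minimum over rows = 1 → strictly diagonally dominant (convergence guaranteed)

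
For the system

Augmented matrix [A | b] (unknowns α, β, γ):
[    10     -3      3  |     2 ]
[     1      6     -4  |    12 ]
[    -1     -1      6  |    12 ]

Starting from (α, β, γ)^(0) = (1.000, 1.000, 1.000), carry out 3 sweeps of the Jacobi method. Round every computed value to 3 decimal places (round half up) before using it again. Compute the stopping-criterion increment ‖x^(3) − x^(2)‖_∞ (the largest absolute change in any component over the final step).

Iteration 1:
  α = (2 - (-3)·1.000 - (3)·1.000) / (10) = 0.200
  β = (12 - (1)·1.000 - (-4)·1.000) / (6) = 2.500
  γ = (12 - (-1)·1.000 - (-1)·1.000) / (6) = 2.333
Iteration 2:
  α = (2 - (-3)·2.500 - (3)·2.333) / (10) = 0.250
  β = (12 - (1)·0.200 - (-4)·2.333) / (6) = 3.522
  γ = (12 - (-1)·0.200 - (-1)·2.500) / (6) = 2.450
Iteration 3:
  α = (2 - (-3)·3.522 - (3)·2.450) / (10) = 0.522
  β = (12 - (1)·0.250 - (-4)·2.450) / (6) = 3.592
  γ = (12 - (-1)·0.250 - (-1)·3.522) / (6) = 2.629
Change: (0.272, 0.070, 0.179) → max |·| = 0.272

0.272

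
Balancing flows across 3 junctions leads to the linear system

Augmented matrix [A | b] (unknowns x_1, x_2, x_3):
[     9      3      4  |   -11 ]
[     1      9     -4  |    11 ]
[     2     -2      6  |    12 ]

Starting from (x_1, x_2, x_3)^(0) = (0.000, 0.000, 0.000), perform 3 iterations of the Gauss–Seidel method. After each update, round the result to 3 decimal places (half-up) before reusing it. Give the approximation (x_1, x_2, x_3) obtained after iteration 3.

Iteration 1:
  x_1 = (-11 - (3)·0.000 - (4)·0.000) / (9) = -1.222
  x_2 = (11 - (1)·-1.222 - (-4)·0.000) / (9) = 1.358
  x_3 = (12 - (2)·-1.222 - (-2)·1.358) / (6) = 2.860
Iteration 2:
  x_1 = (-11 - (3)·1.358 - (4)·2.860) / (9) = -2.946
  x_2 = (11 - (1)·-2.946 - (-4)·2.860) / (9) = 2.821
  x_3 = (12 - (2)·-2.946 - (-2)·2.821) / (6) = 3.922
Iteration 3:
  x_1 = (-11 - (3)·2.821 - (4)·3.922) / (9) = -3.906
  x_2 = (11 - (1)·-3.906 - (-4)·3.922) / (9) = 3.399
  x_3 = (12 - (2)·-3.906 - (-2)·3.399) / (6) = 4.435

(-3.906, 3.399, 4.435)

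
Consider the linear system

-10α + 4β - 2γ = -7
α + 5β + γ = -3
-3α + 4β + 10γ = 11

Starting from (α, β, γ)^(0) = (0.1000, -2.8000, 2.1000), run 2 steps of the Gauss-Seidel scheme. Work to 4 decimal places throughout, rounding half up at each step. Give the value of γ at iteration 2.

1.4812

Iteration 1:
  α = (-7 - (4)·-2.8000 - (-2)·2.1000) / (-10) = -0.8400
  β = (-3 - (1)·-0.8400 - (1)·2.1000) / (5) = -0.8520
  γ = (11 - (-3)·-0.8400 - (4)·-0.8520) / (10) = 1.1888
Iteration 2:
  α = (-7 - (4)·-0.8520 - (-2)·1.1888) / (-10) = 0.1214
  β = (-3 - (1)·0.1214 - (1)·1.1888) / (5) = -0.8620
  γ = (11 - (-3)·0.1214 - (4)·-0.8620) / (10) = 1.4812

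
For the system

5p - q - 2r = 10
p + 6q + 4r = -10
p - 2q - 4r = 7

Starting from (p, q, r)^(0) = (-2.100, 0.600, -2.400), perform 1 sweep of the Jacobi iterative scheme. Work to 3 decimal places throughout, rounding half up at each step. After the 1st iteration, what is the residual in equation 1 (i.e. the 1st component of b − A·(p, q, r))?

-0.667

Iteration 1:
  p = (10 - (-1)·0.600 - (-2)·-2.400) / (5) = 1.160
  q = (-10 - (1)·-2.100 - (4)·-2.400) / (6) = 0.283
  r = (7 - (1)·-2.100 - (-2)·0.600) / (-4) = -2.575
Residual b − A·x = (-0.667, -2.558, -3.894)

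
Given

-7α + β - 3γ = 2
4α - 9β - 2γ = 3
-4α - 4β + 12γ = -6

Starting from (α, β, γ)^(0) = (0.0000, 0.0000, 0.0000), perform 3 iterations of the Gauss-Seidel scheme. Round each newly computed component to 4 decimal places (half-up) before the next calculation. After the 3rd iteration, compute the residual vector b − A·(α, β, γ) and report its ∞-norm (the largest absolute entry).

Iteration 1:
  α = (2 - (1)·0.0000 - (-3)·0.0000) / (-7) = -0.2857
  β = (3 - (4)·-0.2857 - (-2)·0.0000) / (-9) = -0.4603
  γ = (-6 - (-4)·-0.2857 - (-4)·-0.4603) / (12) = -0.7487
Iteration 2:
  α = (2 - (1)·-0.4603 - (-3)·-0.7487) / (-7) = -0.0306
  β = (3 - (4)·-0.0306 - (-2)·-0.7487) / (-9) = -0.1806
  γ = (-6 - (-4)·-0.0306 - (-4)·-0.1806) / (12) = -0.5704
Iteration 3:
  α = (2 - (1)·-0.1806 - (-3)·-0.5704) / (-7) = -0.0671
  β = (3 - (4)·-0.0671 - (-2)·-0.5704) / (-9) = -0.2364
  γ = (-6 - (-4)·-0.0671 - (-4)·-0.2364) / (12) = -0.6012
Residual b − A·x = (-0.0369, -0.0616, 0.0004); ∞-norm = 0.0616

0.0616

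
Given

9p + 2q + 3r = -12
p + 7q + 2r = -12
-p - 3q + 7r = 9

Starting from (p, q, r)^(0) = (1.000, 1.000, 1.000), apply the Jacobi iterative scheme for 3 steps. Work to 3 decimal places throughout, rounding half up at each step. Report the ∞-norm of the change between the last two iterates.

0.549

Iteration 1:
  p = (-12 - (2)·1.000 - (3)·1.000) / (9) = -1.889
  q = (-12 - (1)·1.000 - (2)·1.000) / (7) = -2.143
  r = (9 - (-1)·1.000 - (-3)·1.000) / (7) = 1.857
Iteration 2:
  p = (-12 - (2)·-2.143 - (3)·1.857) / (9) = -1.476
  q = (-12 - (1)·-1.889 - (2)·1.857) / (7) = -1.975
  r = (9 - (-1)·-1.889 - (-3)·-2.143) / (7) = 0.097
Iteration 3:
  p = (-12 - (2)·-1.975 - (3)·0.097) / (9) = -0.927
  q = (-12 - (1)·-1.476 - (2)·0.097) / (7) = -1.531
  r = (9 - (-1)·-1.476 - (-3)·-1.975) / (7) = 0.228
Change: (0.549, 0.444, 0.131) → max |·| = 0.549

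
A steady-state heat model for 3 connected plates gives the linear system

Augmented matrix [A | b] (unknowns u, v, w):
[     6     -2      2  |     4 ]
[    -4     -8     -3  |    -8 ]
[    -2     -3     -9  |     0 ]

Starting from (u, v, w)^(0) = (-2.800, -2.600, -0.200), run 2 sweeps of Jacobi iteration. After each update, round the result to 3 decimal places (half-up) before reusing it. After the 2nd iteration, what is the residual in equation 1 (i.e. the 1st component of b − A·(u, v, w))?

0.636

Iteration 1:
  u = (4 - (-2)·-2.600 - (2)·-0.200) / (6) = -0.133
  v = (-8 - (-4)·-2.800 - (-3)·-0.200) / (-8) = 2.475
  w = (0 - (-2)·-2.800 - (-3)·-2.600) / (-9) = 1.489
Iteration 2:
  u = (4 - (-2)·2.475 - (2)·1.489) / (6) = 0.995
  v = (-8 - (-4)·-0.133 - (-3)·1.489) / (-8) = 0.508
  w = (0 - (-2)·-0.133 - (-3)·2.475) / (-9) = -0.795
Residual b − A·x = (0.636, -2.341, -3.641)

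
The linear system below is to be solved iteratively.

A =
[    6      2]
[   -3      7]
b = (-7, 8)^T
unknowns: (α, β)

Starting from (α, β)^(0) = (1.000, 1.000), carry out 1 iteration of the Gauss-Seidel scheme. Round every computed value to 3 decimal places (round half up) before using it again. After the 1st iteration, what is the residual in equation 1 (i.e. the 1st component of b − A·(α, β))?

1.000

Iteration 1:
  α = (-7 - (2)·1.000) / (6) = -1.500
  β = (8 - (-3)·-1.500) / (7) = 0.500
Residual b − A·x = (1.000, 0.000)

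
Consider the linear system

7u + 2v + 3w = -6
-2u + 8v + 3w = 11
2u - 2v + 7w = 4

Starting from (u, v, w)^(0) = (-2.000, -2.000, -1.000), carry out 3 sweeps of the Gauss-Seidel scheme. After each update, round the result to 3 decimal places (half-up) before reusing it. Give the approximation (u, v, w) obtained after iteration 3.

Iteration 1:
  u = (-6 - (2)·-2.000 - (3)·-1.000) / (7) = 0.143
  v = (11 - (-2)·0.143 - (3)·-1.000) / (8) = 1.786
  w = (4 - (2)·0.143 - (-2)·1.786) / (7) = 1.041
Iteration 2:
  u = (-6 - (2)·1.786 - (3)·1.041) / (7) = -1.814
  v = (11 - (-2)·-1.814 - (3)·1.041) / (8) = 0.531
  w = (4 - (2)·-1.814 - (-2)·0.531) / (7) = 1.241
Iteration 3:
  u = (-6 - (2)·0.531 - (3)·1.241) / (7) = -1.541
  v = (11 - (-2)·-1.541 - (3)·1.241) / (8) = 0.524
  w = (4 - (2)·-1.541 - (-2)·0.524) / (7) = 1.161

(-1.541, 0.524, 1.161)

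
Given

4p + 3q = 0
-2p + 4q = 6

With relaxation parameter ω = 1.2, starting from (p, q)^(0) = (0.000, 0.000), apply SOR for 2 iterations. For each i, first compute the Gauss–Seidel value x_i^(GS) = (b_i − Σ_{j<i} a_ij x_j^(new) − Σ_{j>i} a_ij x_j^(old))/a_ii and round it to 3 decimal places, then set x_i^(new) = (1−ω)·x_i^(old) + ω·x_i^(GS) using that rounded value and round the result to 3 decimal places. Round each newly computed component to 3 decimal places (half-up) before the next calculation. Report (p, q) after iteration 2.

(-1.620, 0.468)

Iteration 1:
  p: GS value = (0 - (3)·0.000) / (4) = 0.000;  p ← (1−ω)·0.000 + ω·0.000 = 0.000
  q: GS value = (6 - (-2)·0.000) / (4) = 1.500;  q ← (1−ω)·0.000 + ω·1.500 = 1.800
Iteration 2:
  p: GS value = (0 - (3)·1.800) / (4) = -1.350;  p ← (1−ω)·0.000 + ω·-1.350 = -1.620
  q: GS value = (6 - (-2)·-1.620) / (4) = 0.690;  q ← (1−ω)·1.800 + ω·0.690 = 0.468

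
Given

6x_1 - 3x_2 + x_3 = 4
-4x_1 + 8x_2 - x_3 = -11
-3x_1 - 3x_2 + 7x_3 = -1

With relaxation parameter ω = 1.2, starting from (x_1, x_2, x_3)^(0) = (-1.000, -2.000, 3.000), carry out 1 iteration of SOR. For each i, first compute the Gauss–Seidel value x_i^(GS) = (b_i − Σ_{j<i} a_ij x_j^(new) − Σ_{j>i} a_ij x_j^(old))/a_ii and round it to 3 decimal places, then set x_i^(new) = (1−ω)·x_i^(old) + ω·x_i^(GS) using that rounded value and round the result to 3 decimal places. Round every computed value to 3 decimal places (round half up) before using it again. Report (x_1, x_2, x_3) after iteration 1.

Iteration 1:
  x_1: GS value = (4 - (-3)·-2.000 - (1)·3.000) / (6) = -0.833;  x_1 ← (1−ω)·-1.000 + ω·-0.833 = -0.800
  x_2: GS value = (-11 - (-4)·-0.800 - (-1)·3.000) / (8) = -1.400;  x_2 ← (1−ω)·-2.000 + ω·-1.400 = -1.280
  x_3: GS value = (-1 - (-3)·-0.800 - (-3)·-1.280) / (7) = -1.034;  x_3 ← (1−ω)·3.000 + ω·-1.034 = -1.841

(-0.800, -1.280, -1.841)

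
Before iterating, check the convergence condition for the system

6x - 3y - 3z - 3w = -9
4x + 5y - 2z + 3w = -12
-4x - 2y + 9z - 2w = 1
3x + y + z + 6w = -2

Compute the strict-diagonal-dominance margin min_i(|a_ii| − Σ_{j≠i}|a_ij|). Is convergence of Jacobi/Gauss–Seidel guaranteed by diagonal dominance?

-4

row 1: |6| − (3+3+3) = -3
row 2: |5| − (4+2+3) = -4
row 3: |9| − (4+2+2) = 1
row 4: |6| − (3+1+1) = 1
minimum over rows = -4 → not strictly diagonally dominant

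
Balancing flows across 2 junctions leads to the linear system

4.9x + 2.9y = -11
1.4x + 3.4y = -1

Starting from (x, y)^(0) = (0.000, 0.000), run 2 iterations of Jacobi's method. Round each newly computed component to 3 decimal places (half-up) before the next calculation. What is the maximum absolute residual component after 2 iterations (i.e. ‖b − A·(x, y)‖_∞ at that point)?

2.679

Iteration 1:
  x = (-11 - (2.9)·0.000) / (4.9) = -2.245
  y = (-1 - (1.4)·0.000) / (3.4) = -0.294
Iteration 2:
  x = (-11 - (2.9)·-0.294) / (4.9) = -2.071
  y = (-1 - (1.4)·-2.245) / (3.4) = 0.630
Residual b − A·x = (-2.679, -0.243); ∞-norm = 2.679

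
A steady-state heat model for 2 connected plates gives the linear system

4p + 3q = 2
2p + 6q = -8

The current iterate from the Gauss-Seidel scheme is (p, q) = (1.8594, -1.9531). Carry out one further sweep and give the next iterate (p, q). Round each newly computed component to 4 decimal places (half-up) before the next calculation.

One sweep:
  p = (2 - (3)·-1.9531) / (4) = 1.9648
  q = (-8 - (2)·1.9648) / (6) = -1.9883

(1.9648, -1.9883)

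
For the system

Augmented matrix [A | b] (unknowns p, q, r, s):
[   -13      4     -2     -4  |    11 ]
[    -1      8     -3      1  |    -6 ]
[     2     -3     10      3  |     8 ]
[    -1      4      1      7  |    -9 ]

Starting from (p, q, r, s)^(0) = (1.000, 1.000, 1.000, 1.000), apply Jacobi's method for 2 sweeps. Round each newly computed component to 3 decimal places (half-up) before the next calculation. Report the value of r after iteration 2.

Iteration 1:
  p = (11 - (4)·1.000 - (-2)·1.000 - (-4)·1.000) / (-13) = -1.000
  q = (-6 - (-1)·1.000 - (-3)·1.000 - (1)·1.000) / (8) = -0.375
  r = (8 - (2)·1.000 - (-3)·1.000 - (3)·1.000) / (10) = 0.600
  s = (-9 - (-1)·1.000 - (4)·1.000 - (1)·1.000) / (7) = -1.857
Iteration 2:
  p = (11 - (4)·-0.375 - (-2)·0.600 - (-4)·-1.857) / (-13) = -0.482
  q = (-6 - (-1)·-1.000 - (-3)·0.600 - (1)·-1.857) / (8) = -0.418
  r = (8 - (2)·-1.000 - (-3)·-0.375 - (3)·-1.857) / (10) = 1.445
  s = (-9 - (-1)·-1.000 - (4)·-0.375 - (1)·0.600) / (7) = -1.300

1.445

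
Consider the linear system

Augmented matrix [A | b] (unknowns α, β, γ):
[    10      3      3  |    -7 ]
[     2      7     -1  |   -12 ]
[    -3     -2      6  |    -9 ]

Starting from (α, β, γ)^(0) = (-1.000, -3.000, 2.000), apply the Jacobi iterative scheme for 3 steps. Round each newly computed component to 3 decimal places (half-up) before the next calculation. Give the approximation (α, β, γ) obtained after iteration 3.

(0.533, -2.167, -1.905)

Iteration 1:
  α = (-7 - (3)·-3.000 - (3)·2.000) / (10) = -0.400
  β = (-12 - (2)·-1.000 - (-1)·2.000) / (7) = -1.143
  γ = (-9 - (-3)·-1.000 - (-2)·-3.000) / (6) = -3.000
Iteration 2:
  α = (-7 - (3)·-1.143 - (3)·-3.000) / (10) = 0.543
  β = (-12 - (2)·-0.400 - (-1)·-3.000) / (7) = -2.029
  γ = (-9 - (-3)·-0.400 - (-2)·-1.143) / (6) = -2.081
Iteration 3:
  α = (-7 - (3)·-2.029 - (3)·-2.081) / (10) = 0.533
  β = (-12 - (2)·0.543 - (-1)·-2.081) / (7) = -2.167
  γ = (-9 - (-3)·0.543 - (-2)·-2.029) / (6) = -1.905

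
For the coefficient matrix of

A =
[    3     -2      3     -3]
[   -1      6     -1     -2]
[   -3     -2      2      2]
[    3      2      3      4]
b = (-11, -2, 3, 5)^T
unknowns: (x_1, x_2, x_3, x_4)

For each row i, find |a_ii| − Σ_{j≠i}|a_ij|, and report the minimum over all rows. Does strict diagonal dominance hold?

row 1: |3| − (2+3+3) = -5
row 2: |6| − (1+1+2) = 2
row 3: |2| − (3+2+2) = -5
row 4: |4| − (3+2+3) = -4
minimum over rows = -5 → not strictly diagonally dominant

-5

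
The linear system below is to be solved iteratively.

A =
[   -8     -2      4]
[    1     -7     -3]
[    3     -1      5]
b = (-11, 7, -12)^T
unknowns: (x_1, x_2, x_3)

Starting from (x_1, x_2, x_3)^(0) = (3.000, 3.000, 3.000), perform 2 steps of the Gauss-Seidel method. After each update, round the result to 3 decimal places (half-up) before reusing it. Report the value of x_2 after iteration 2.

Iteration 1:
  x_1 = (-11 - (-2)·3.000 - (4)·3.000) / (-8) = 2.125
  x_2 = (7 - (1)·2.125 - (-3)·3.000) / (-7) = -1.982
  x_3 = (-12 - (3)·2.125 - (-1)·-1.982) / (5) = -4.071
Iteration 2:
  x_1 = (-11 - (-2)·-1.982 - (4)·-4.071) / (-8) = -0.165
  x_2 = (7 - (1)·-0.165 - (-3)·-4.071) / (-7) = 0.721
  x_3 = (-12 - (3)·-0.165 - (-1)·0.721) / (5) = -2.157

0.721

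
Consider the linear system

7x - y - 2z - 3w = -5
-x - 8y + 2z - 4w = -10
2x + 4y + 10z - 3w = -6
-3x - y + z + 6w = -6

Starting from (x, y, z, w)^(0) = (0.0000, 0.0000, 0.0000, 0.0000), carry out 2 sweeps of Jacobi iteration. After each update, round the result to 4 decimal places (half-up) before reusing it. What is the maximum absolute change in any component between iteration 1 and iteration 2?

Iteration 1:
  x = (-5 - (-1)·0.0000 - (-2)·0.0000 - (-3)·0.0000) / (7) = -0.7143
  y = (-10 - (-1)·0.0000 - (2)·0.0000 - (-4)·0.0000) / (-8) = 1.2500
  z = (-6 - (2)·0.0000 - (4)·0.0000 - (-3)·0.0000) / (10) = -0.6000
  w = (-6 - (-3)·0.0000 - (-1)·0.0000 - (1)·0.0000) / (6) = -1.0000
Iteration 2:
  x = (-5 - (-1)·1.2500 - (-2)·-0.6000 - (-3)·-1.0000) / (7) = -1.1357
  y = (-10 - (-1)·-0.7143 - (2)·-0.6000 - (-4)·-1.0000) / (-8) = 1.6893
  z = (-6 - (2)·-0.7143 - (4)·1.2500 - (-3)·-1.0000) / (10) = -1.2571
  w = (-6 - (-3)·-0.7143 - (-1)·1.2500 - (1)·-0.6000) / (6) = -1.0488
Change: (-0.4214, 0.4393, -0.6571, -0.0488) → max |·| = 0.6571

0.6571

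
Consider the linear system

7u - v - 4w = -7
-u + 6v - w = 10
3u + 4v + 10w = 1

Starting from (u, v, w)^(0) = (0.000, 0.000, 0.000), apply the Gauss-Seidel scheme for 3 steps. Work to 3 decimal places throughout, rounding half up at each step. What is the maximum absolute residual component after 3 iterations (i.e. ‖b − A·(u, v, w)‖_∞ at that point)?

Iteration 1:
  u = (-7 - (-1)·0.000 - (-4)·0.000) / (7) = -1.000
  v = (10 - (-1)·-1.000 - (-1)·0.000) / (6) = 1.500
  w = (1 - (3)·-1.000 - (4)·1.500) / (10) = -0.200
Iteration 2:
  u = (-7 - (-1)·1.500 - (-4)·-0.200) / (7) = -0.900
  v = (10 - (-1)·-0.900 - (-1)·-0.200) / (6) = 1.483
  w = (1 - (3)·-0.900 - (4)·1.483) / (10) = -0.223
Iteration 3:
  u = (-7 - (-1)·1.483 - (-4)·-0.223) / (7) = -0.916
  v = (10 - (-1)·-0.916 - (-1)·-0.223) / (6) = 1.477
  w = (1 - (3)·-0.916 - (4)·1.477) / (10) = -0.216
Residual b − A·x = (0.025, 0.006, 0.000); ∞-norm = 0.025

0.025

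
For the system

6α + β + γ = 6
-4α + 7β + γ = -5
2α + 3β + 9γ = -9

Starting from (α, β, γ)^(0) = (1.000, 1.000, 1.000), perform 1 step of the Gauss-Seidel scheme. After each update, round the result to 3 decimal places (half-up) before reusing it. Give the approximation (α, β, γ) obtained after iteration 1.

(0.667, -0.476, -0.990)

Iteration 1:
  α = (6 - (1)·1.000 - (1)·1.000) / (6) = 0.667
  β = (-5 - (-4)·0.667 - (1)·1.000) / (7) = -0.476
  γ = (-9 - (2)·0.667 - (3)·-0.476) / (9) = -0.990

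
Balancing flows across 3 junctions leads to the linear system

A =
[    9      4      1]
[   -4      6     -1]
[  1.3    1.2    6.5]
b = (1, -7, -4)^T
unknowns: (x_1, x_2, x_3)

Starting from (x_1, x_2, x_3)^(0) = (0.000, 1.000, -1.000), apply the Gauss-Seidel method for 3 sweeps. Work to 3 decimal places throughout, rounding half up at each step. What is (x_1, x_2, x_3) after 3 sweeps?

(0.486, -0.951, -0.537)

Iteration 1:
  x_1 = (1 - (4)·1.000 - (1)·-1.000) / (9) = -0.222
  x_2 = (-7 - (-4)·-0.222 - (-1)·-1.000) / (6) = -1.481
  x_3 = (-4 - (1.3)·-0.222 - (1.2)·-1.481) / (6.5) = -0.298
Iteration 2:
  x_1 = (1 - (4)·-1.481 - (1)·-0.298) / (9) = 0.802
  x_2 = (-7 - (-4)·0.802 - (-1)·-0.298) / (6) = -0.682
  x_3 = (-4 - (1.3)·0.802 - (1.2)·-0.682) / (6.5) = -0.650
Iteration 3:
  x_1 = (1 - (4)·-0.682 - (1)·-0.650) / (9) = 0.486
  x_2 = (-7 - (-4)·0.486 - (-1)·-0.650) / (6) = -0.951
  x_3 = (-4 - (1.3)·0.486 - (1.2)·-0.951) / (6.5) = -0.537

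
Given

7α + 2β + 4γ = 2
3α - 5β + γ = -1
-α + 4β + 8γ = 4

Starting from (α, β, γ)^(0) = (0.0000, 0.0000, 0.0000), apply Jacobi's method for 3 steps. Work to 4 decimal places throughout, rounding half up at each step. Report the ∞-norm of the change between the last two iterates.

0.2185

Iteration 1:
  α = (2 - (2)·0.0000 - (4)·0.0000) / (7) = 0.2857
  β = (-1 - (3)·0.0000 - (1)·0.0000) / (-5) = 0.2000
  γ = (4 - (-1)·0.0000 - (4)·0.0000) / (8) = 0.5000
Iteration 2:
  α = (2 - (2)·0.2000 - (4)·0.5000) / (7) = -0.0571
  β = (-1 - (3)·0.2857 - (1)·0.5000) / (-5) = 0.4714
  γ = (4 - (-1)·0.2857 - (4)·0.2000) / (8) = 0.4357
Iteration 3:
  α = (2 - (2)·0.4714 - (4)·0.4357) / (7) = -0.0979
  β = (-1 - (3)·-0.0571 - (1)·0.4357) / (-5) = 0.2529
  γ = (4 - (-1)·-0.0571 - (4)·0.4714) / (8) = 0.2572
Change: (-0.0408, -0.2185, -0.1785) → max |·| = 0.2185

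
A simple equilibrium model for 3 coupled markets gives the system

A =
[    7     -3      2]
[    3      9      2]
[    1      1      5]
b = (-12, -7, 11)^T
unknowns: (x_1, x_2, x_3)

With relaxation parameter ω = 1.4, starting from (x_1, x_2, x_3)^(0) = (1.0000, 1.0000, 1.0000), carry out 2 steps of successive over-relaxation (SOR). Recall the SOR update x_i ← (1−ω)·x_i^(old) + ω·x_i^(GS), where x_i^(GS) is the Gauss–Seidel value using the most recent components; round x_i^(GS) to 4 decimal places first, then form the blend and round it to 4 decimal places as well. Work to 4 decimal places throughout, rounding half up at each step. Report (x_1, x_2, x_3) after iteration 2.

Iteration 1:
  x_1: GS value = (-12 - (-3)·1.0000 - (2)·1.0000) / (7) = -1.5714;  x_1 ← (1−ω)·1.0000 + ω·-1.5714 = -2.6000
  x_2: GS value = (-7 - (3)·-2.6000 - (2)·1.0000) / (9) = -0.1333;  x_2 ← (1−ω)·1.0000 + ω·-0.1333 = -0.5866
  x_3: GS value = (11 - (1)·-2.6000 - (1)·-0.5866) / (5) = 2.8373;  x_3 ← (1−ω)·1.0000 + ω·2.8373 = 3.5722
Iteration 2:
  x_1: GS value = (-12 - (-3)·-0.5866 - (2)·3.5722) / (7) = -2.9863;  x_1 ← (1−ω)·-2.6000 + ω·-2.9863 = -3.1408
  x_2: GS value = (-7 - (3)·-3.1408 - (2)·3.5722) / (9) = -0.5247;  x_2 ← (1−ω)·-0.5866 + ω·-0.5247 = -0.4999
  x_3: GS value = (11 - (1)·-3.1408 - (1)·-0.4999) / (5) = 2.9281;  x_3 ← (1−ω)·3.5722 + ω·2.9281 = 2.6705

(-3.1408, -0.4999, 2.6705)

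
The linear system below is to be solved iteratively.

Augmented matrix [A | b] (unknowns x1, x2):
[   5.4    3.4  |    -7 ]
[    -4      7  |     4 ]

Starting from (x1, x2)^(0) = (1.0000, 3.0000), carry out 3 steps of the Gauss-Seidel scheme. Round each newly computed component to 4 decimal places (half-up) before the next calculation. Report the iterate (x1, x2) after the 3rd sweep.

Iteration 1:
  x1 = (-7 - (3.4)·3.0000) / (5.4) = -3.1852
  x2 = (4 - (-4)·-3.1852) / (7) = -1.2487
Iteration 2:
  x1 = (-7 - (3.4)·-1.2487) / (5.4) = -0.5101
  x2 = (4 - (-4)·-0.5101) / (7) = 0.2799
Iteration 3:
  x1 = (-7 - (3.4)·0.2799) / (5.4) = -1.4725
  x2 = (4 - (-4)·-1.4725) / (7) = -0.2700

(-1.4725, -0.2700)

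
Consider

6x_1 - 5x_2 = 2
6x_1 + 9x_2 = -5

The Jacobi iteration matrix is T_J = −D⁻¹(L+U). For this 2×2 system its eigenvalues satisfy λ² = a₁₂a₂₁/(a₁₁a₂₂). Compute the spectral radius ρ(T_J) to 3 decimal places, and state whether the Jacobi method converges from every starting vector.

0.745

a₁₂a₂₁/(a₁₁a₂₂) = (-5)·(6) / ((6)·(9)) = -0.555556
ρ = √|-0.555556| = √0.555556 = 0.745
ρ < 1, so Jacobi converges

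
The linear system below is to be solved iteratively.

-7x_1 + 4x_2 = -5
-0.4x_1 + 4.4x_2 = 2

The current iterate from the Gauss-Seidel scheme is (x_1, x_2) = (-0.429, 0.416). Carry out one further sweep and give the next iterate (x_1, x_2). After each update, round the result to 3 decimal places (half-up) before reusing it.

(0.952, 0.541)

One sweep:
  x_1 = (-5 - (4)·0.416) / (-7) = 0.952
  x_2 = (2 - (-0.4)·0.952) / (4.4) = 0.541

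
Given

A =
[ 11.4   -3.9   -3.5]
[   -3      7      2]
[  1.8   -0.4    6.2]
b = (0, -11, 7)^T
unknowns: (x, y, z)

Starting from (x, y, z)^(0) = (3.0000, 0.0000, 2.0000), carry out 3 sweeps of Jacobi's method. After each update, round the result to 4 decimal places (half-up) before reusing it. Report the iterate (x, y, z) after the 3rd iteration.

(-0.1979, -1.9190, 1.1020)

Iteration 1:
  x = (0 - (-3.9)·0.0000 - (-3.5)·2.0000) / (11.4) = 0.6140
  y = (-11 - (-3)·3.0000 - (2)·2.0000) / (7) = -0.8571
  z = (7 - (1.8)·3.0000 - (-0.4)·0.0000) / (6.2) = 0.2581
Iteration 2:
  x = (0 - (-3.9)·-0.8571 - (-3.5)·0.2581) / (11.4) = -0.2140
  y = (-11 - (-3)·0.6140 - (2)·0.2581) / (7) = -1.3820
  z = (7 - (1.8)·0.6140 - (-0.4)·-0.8571) / (6.2) = 0.8955
Iteration 3:
  x = (0 - (-3.9)·-1.3820 - (-3.5)·0.8955) / (11.4) = -0.1979
  y = (-11 - (-3)·-0.2140 - (2)·0.8955) / (7) = -1.9190
  z = (7 - (1.8)·-0.2140 - (-0.4)·-1.3820) / (6.2) = 1.1020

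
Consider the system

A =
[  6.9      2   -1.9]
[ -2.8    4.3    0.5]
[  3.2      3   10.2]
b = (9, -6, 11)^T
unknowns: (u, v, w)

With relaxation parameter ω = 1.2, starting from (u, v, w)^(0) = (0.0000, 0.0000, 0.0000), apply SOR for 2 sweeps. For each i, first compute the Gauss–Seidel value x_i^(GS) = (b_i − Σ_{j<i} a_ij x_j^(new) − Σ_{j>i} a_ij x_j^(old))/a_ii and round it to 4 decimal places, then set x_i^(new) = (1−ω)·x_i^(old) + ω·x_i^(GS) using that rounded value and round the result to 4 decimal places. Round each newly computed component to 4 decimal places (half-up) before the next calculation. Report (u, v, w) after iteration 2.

Iteration 1:
  u: GS value = (9 - (2)·0.0000 - (-1.9)·0.0000) / (6.9) = 1.3043;  u ← (1−ω)·0.0000 + ω·1.3043 = 1.5652
  v: GS value = (-6 - (-2.8)·1.5652 - (0.5)·0.0000) / (4.3) = -0.3761;  v ← (1−ω)·0.0000 + ω·-0.3761 = -0.4513
  w: GS value = (11 - (3.2)·1.5652 - (3)·-0.4513) / (10.2) = 0.7201;  w ← (1−ω)·0.0000 + ω·0.7201 = 0.8641
Iteration 2:
  u: GS value = (9 - (2)·-0.4513 - (-1.9)·0.8641) / (6.9) = 1.6731;  u ← (1−ω)·1.5652 + ω·1.6731 = 1.6947
  v: GS value = (-6 - (-2.8)·1.6947 - (0.5)·0.8641) / (4.3) = -0.3923;  v ← (1−ω)·-0.4513 + ω·-0.3923 = -0.3805
  w: GS value = (11 - (3.2)·1.6947 - (3)·-0.3805) / (10.2) = 0.6587;  w ← (1−ω)·0.8641 + ω·0.6587 = 0.6176

(1.6947, -0.3805, 0.6176)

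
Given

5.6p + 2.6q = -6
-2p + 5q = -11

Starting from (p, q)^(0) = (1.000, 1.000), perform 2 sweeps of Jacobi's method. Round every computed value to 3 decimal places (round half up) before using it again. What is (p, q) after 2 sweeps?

Iteration 1:
  p = (-6 - (2.6)·1.000) / (5.6) = -1.536
  q = (-11 - (-2)·1.000) / (5) = -1.800
Iteration 2:
  p = (-6 - (2.6)·-1.800) / (5.6) = -0.236
  q = (-11 - (-2)·-1.536) / (5) = -2.814

(-0.236, -2.814)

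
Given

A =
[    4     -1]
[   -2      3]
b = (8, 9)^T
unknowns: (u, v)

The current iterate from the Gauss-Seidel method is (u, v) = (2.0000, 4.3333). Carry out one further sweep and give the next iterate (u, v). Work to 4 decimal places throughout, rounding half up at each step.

(3.0833, 5.0555)

One sweep:
  u = (8 - (-1)·4.3333) / (4) = 3.0833
  v = (9 - (-2)·3.0833) / (3) = 5.0555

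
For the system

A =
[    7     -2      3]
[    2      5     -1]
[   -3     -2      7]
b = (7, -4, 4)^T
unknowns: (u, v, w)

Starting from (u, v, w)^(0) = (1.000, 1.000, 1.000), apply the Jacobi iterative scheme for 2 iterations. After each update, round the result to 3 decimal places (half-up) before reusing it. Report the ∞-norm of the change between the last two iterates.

Iteration 1:
  u = (7 - (-2)·1.000 - (3)·1.000) / (7) = 0.857
  v = (-4 - (2)·1.000 - (-1)·1.000) / (5) = -1.000
  w = (4 - (-3)·1.000 - (-2)·1.000) / (7) = 1.286
Iteration 2:
  u = (7 - (-2)·-1.000 - (3)·1.286) / (7) = 0.163
  v = (-4 - (2)·0.857 - (-1)·1.286) / (5) = -0.886
  w = (4 - (-3)·0.857 - (-2)·-1.000) / (7) = 0.653
Change: (-0.694, 0.114, -0.633) → max |·| = 0.694

0.694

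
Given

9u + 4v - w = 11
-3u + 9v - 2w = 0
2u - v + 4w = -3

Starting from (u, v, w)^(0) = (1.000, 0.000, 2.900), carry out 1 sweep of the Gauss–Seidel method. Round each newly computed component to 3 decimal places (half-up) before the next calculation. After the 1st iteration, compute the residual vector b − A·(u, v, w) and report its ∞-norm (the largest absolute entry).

8.764

Iteration 1:
  u = (11 - (4)·0.000 - (-1)·2.900) / (9) = 1.544
  v = (0 - (-3)·1.544 - (-2)·2.900) / (9) = 1.159
  w = (-3 - (2)·1.544 - (-1)·1.159) / (4) = -1.232
Residual b − A·x = (-8.764, -8.263, -0.001); ∞-norm = 8.764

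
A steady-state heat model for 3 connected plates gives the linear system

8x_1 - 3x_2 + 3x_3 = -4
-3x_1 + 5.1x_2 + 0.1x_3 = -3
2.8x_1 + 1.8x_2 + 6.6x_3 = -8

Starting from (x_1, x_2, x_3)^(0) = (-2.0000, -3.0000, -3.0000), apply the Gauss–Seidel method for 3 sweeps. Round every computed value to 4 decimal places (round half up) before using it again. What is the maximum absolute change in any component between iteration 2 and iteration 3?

0.0288

Iteration 1:
  x_1 = (-4 - (-3)·-3.0000 - (3)·-3.0000) / (8) = -0.5000
  x_2 = (-3 - (-3)·-0.5000 - (0.1)·-3.0000) / (5.1) = -0.8235
  x_3 = (-8 - (2.8)·-0.5000 - (1.8)·-0.8235) / (6.6) = -0.7754
Iteration 2:
  x_1 = (-4 - (-3)·-0.8235 - (3)·-0.7754) / (8) = -0.5180
  x_2 = (-3 - (-3)·-0.5180 - (0.1)·-0.7754) / (5.1) = -0.8777
  x_3 = (-8 - (2.8)·-0.5180 - (1.8)·-0.8777) / (6.6) = -0.7530
Iteration 3:
  x_1 = (-4 - (-3)·-0.8777 - (3)·-0.7530) / (8) = -0.5468
  x_2 = (-3 - (-3)·-0.5468 - (0.1)·-0.7530) / (5.1) = -0.8951
  x_3 = (-8 - (2.8)·-0.5468 - (1.8)·-0.8951) / (6.6) = -0.7360
Change: (-0.0288, -0.0174, 0.0170) → max |·| = 0.0288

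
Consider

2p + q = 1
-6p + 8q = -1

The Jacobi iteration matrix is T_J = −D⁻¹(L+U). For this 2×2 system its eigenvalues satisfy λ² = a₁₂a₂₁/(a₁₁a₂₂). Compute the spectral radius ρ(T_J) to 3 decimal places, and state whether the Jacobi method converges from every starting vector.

a₁₂a₂₁/(a₁₁a₂₂) = (1)·(-6) / ((2)·(8)) = -0.375000
ρ = √|-0.375000| = √0.375000 = 0.612
ρ < 1, so Jacobi converges

0.612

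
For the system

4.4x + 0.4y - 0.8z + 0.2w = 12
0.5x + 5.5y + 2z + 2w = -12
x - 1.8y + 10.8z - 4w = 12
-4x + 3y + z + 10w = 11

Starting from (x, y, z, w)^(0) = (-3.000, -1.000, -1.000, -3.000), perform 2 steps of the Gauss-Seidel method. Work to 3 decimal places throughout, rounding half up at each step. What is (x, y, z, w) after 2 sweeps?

(2.624, -3.193, 1.279, 2.980)

Iteration 1:
  x = (12 - (0.4)·-1.000 - (-0.8)·-1.000 - (0.2)·-3.000) / (4.4) = 2.773
  y = (-12 - (0.5)·2.773 - (2)·-1.000 - (2)·-3.000) / (5.5) = -0.979
  z = (12 - (1)·2.773 - (-1.8)·-0.979 - (-4)·-3.000) / (10.8) = -0.420
  w = (11 - (-4)·2.773 - (3)·-0.979 - (1)·-0.420) / (10) = 2.545
Iteration 2:
  x = (12 - (0.4)·-0.979 - (-0.8)·-0.420 - (0.2)·2.545) / (4.4) = 2.624
  y = (-12 - (0.5)·2.624 - (2)·-0.420 - (2)·2.545) / (5.5) = -3.193
  z = (12 - (1)·2.624 - (-1.8)·-3.193 - (-4)·2.545) / (10.8) = 1.279
  w = (11 - (-4)·2.624 - (3)·-3.193 - (1)·1.279) / (10) = 2.980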